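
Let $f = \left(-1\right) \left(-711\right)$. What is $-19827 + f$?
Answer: $-19116$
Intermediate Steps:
$f = 711$
$-19827 + f = -19827 + 711 = -19116$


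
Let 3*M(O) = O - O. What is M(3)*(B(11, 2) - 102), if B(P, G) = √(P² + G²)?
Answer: 0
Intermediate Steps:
B(P, G) = √(G² + P²)
M(O) = 0 (M(O) = (O - O)/3 = (⅓)*0 = 0)
M(3)*(B(11, 2) - 102) = 0*(√(2² + 11²) - 102) = 0*(√(4 + 121) - 102) = 0*(√125 - 102) = 0*(5*√5 - 102) = 0*(-102 + 5*√5) = 0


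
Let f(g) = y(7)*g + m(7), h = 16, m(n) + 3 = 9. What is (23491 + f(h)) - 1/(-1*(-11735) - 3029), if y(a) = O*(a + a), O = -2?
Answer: 200664593/8706 ≈ 23049.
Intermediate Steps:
m(n) = 6 (m(n) = -3 + 9 = 6)
y(a) = -4*a (y(a) = -2*(a + a) = -4*a)
f(g) = 6 - 28*g (f(g) = (-4*7)*g + 6 = -28*g + 6 = 6 - 28*g)
(23491 + f(h)) - 1/(-1*(-11735) - 3029) = (23491 + (6 - 28*16)) - 1/(-1*(-11735) - 3029) = (23491 + (6 - 448)) - 1/(11735 - 3029) = (23491 - 442) - 1/8706 = 23049 - 1*1/8706 = 23049 - 1/8706 = 200664593/8706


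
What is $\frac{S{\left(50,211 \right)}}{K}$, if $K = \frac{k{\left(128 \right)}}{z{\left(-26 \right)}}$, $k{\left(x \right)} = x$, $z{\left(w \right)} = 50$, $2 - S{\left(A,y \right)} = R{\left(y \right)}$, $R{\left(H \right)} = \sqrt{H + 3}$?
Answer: $\frac{25}{32} - \frac{25 \sqrt{214}}{64} \approx -4.9331$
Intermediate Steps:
$R{\left(H \right)} = \sqrt{3 + H}$
$S{\left(A,y \right)} = 2 - \sqrt{3 + y}$
$K = \frac{64}{25}$ ($K = \frac{128}{50} = 128 \cdot \frac{1}{50} = \frac{64}{25} \approx 2.56$)
$\frac{S{\left(50,211 \right)}}{K} = \frac{2 - \sqrt{3 + 211}}{\frac{64}{25}} = \left(2 - \sqrt{214}\right) \frac{25}{64} = \frac{25}{32} - \frac{25 \sqrt{214}}{64}$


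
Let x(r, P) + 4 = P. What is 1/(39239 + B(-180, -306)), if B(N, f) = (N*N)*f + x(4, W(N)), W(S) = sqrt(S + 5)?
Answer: -1975033/19503776755480 - I*sqrt(7)/19503776755480 ≈ -1.0126e-7 - 1.3565e-13*I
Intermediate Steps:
W(S) = sqrt(5 + S)
x(r, P) = -4 + P
B(N, f) = -4 + sqrt(5 + N) + f*N**2 (B(N, f) = (N*N)*f + (-4 + sqrt(5 + N)) = N**2*f + (-4 + sqrt(5 + N)) = f*N**2 + (-4 + sqrt(5 + N)) = -4 + sqrt(5 + N) + f*N**2)
1/(39239 + B(-180, -306)) = 1/(39239 + (-4 + sqrt(5 - 180) - 306*(-180)**2)) = 1/(39239 + (-4 + sqrt(-175) - 306*32400)) = 1/(39239 + (-4 + 5*I*sqrt(7) - 9914400)) = 1/(39239 + (-9914404 + 5*I*sqrt(7))) = 1/(-9875165 + 5*I*sqrt(7))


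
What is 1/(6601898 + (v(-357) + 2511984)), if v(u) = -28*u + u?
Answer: 1/9123521 ≈ 1.0961e-7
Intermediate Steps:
v(u) = -27*u
1/(6601898 + (v(-357) + 2511984)) = 1/(6601898 + (-27*(-357) + 2511984)) = 1/(6601898 + (9639 + 2511984)) = 1/(6601898 + 2521623) = 1/9123521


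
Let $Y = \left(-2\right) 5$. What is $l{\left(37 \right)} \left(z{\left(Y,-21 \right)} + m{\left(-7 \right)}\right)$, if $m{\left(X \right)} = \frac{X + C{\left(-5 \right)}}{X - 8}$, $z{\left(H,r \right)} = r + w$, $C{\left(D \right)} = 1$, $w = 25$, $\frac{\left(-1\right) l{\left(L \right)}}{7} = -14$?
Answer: $\frac{2156}{5} \approx 431.2$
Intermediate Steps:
$l{\left(L \right)} = 98$ ($l{\left(L \right)} = \left(-7\right) \left(-14\right) = 98$)
$Y = -10$
$z{\left(H,r \right)} = 25 + r$ ($z{\left(H,r \right)} = r + 25 = 25 + r$)
$m{\left(X \right)} = \frac{1 + X}{-8 + X}$ ($m{\left(X \right)} = \frac{X + 1}{X - 8} = \frac{1 + X}{-8 + X}$)
$l{\left(37 \right)} \left(z{\left(Y,-21 \right)} + m{\left(-7 \right)}\right) = 98 \left(\left(25 - 21\right) + \frac{1 - 7}{-8 - 7}\right) = 98 \left(4 + \frac{1}{-15} \left(-6\right)\right) = 98 \left(4 - - \frac{2}{5}\right) = 98 \left(4 + \frac{2}{5}\right) = 98 \cdot \frac{22}{5} = \frac{2156}{5}$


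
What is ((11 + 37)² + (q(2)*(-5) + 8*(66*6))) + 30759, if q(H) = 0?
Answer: 36231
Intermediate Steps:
((11 + 37)² + (q(2)*(-5) + 8*(66*6))) + 30759 = ((11 + 37)² + (0*(-5) + 8*(66*6))) + 30759 = (48² + (0 + 8*396)) + 30759 = (2304 + (0 + 3168)) + 30759 = (2304 + 3168) + 30759 = 5472 + 30759 = 36231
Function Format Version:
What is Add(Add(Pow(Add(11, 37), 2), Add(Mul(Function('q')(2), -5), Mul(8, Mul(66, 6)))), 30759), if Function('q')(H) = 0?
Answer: 36231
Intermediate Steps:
Add(Add(Pow(Add(11, 37), 2), Add(Mul(Function('q')(2), -5), Mul(8, Mul(66, 6)))), 30759) = Add(Add(Pow(Add(11, 37), 2), Add(Mul(0, -5), Mul(8, Mul(66, 6)))), 30759) = Add(Add(Pow(48, 2), Add(0, Mul(8, 396))), 30759) = Add(Add(2304, Add(0, 3168)), 30759) = Add(Add(2304, 3168), 30759) = Add(5472, 30759) = 36231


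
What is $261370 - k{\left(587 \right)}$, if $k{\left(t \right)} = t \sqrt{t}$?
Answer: $261370 - 587 \sqrt{587} \approx 2.4715 \cdot 10^{5}$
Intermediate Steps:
$k{\left(t \right)} = t^{\frac{3}{2}}$
$261370 - k{\left(587 \right)} = 261370 - 587^{\frac{3}{2}} = 261370 - 587 \sqrt{587}$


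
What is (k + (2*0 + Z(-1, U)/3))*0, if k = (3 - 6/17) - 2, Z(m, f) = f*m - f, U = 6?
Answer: 0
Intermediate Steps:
Z(m, f) = -f + f*m
k = 11/17 (k = (3 - 6*1/17) - 2 = (3 - 6/17) - 2 = 45/17 - 2 = 11/17 ≈ 0.64706)
(k + (2*0 + Z(-1, U)/3))*0 = (11/17 + (2*0 + (6*(-1 - 1))/3))*0 = (11/17 + (0 + (6*(-2))*(⅓)))*0 = (11/17 + (0 - 12*⅓))*0 = (11/17 + (0 - 4))*0 = (11/17 - 4)*0 = -57/17*0 = 0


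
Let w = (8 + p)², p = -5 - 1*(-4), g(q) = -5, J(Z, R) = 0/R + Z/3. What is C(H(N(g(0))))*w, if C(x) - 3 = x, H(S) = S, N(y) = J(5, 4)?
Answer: 686/3 ≈ 228.67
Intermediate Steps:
J(Z, R) = Z/3 (J(Z, R) = 0 + Z*(⅓) = 0 + Z/3 = Z/3)
N(y) = 5/3 (N(y) = (⅓)*5 = 5/3)
p = -1 (p = -5 + 4 = -1)
C(x) = 3 + x
w = 49 (w = (8 - 1)² = 7² = 49)
C(H(N(g(0))))*w = (3 + 5/3)*49 = (14/3)*49 = 686/3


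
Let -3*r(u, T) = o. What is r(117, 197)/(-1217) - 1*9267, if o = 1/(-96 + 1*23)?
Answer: -2469868642/266523 ≈ -9267.0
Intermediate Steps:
o = -1/73 (o = 1/(-96 + 23) = 1/(-73) = -1/73 ≈ -0.013699)
r(u, T) = 1/219 (r(u, T) = -⅓*(-1/73) = 1/219)
r(117, 197)/(-1217) - 1*9267 = (1/219)/(-1217) - 1*9267 = (1/219)*(-1/1217) - 9267 = -1/266523 - 9267 = -2469868642/266523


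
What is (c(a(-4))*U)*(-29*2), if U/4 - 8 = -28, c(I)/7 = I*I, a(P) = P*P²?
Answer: 133038080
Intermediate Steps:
a(P) = P³
c(I) = 7*I² (c(I) = 7*(I*I) = 7*I²)
U = -80 (U = 32 + 4*(-28) = 32 - 112 = -80)
(c(a(-4))*U)*(-29*2) = ((7*((-4)³)²)*(-80))*(-29*2) = ((7*(-64)²)*(-80))*(-58) = ((7*4096)*(-80))*(-58) = (28672*(-80))*(-58) = -2293760*(-58) = 133038080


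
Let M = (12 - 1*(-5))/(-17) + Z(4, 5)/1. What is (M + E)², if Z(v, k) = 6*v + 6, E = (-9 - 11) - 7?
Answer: 4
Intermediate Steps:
E = -27 (E = -20 - 7 = -27)
Z(v, k) = 6 + 6*v
M = 29 (M = (12 - 1*(-5))/(-17) + (6 + 6*4)/1 = (12 + 5)*(-1/17) + (6 + 24)*1 = 17*(-1/17) + 30*1 = -1 + 30 = 29)
(M + E)² = (29 - 27)² = 2² = 4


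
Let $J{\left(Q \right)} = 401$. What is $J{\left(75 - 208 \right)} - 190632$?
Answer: $-190231$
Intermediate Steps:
$J{\left(75 - 208 \right)} - 190632 = 401 - 190632 = -190231$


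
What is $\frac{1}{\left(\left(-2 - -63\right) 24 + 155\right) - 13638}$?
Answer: $- \frac{1}{12019} \approx -8.3202 \cdot 10^{-5}$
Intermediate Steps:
$\frac{1}{\left(\left(-2 - -63\right) 24 + 155\right) - 13638} = \frac{1}{\left(\left(-2 + 63\right) 24 + 155\right) - 13638} = \frac{1}{\left(61 \cdot 24 + 155\right) - 13638} = \frac{1}{\left(1464 + 155\right) - 13638} = \frac{1}{1619 - 13638} = \frac{1}{-12019} = - \frac{1}{12019}$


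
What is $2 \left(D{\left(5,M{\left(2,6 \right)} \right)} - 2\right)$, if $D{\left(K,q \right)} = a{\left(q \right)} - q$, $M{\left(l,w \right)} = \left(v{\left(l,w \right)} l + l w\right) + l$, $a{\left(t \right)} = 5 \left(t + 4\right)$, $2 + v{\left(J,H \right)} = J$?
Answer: $148$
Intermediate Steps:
$v{\left(J,H \right)} = -2 + J$
$a{\left(t \right)} = 20 + 5 t$ ($a{\left(t \right)} = 5 \left(4 + t\right) = 20 + 5 t$)
$M{\left(l,w \right)} = l + l w + l \left(-2 + l\right)$ ($M{\left(l,w \right)} = \left(\left(-2 + l\right) l + l w\right) + l = \left(l \left(-2 + l\right) + l w\right) + l = \left(l w + l \left(-2 + l\right)\right) + l = l + l w + l \left(-2 + l\right)$)
$D{\left(K,q \right)} = 20 + 4 q$ ($D{\left(K,q \right)} = \left(20 + 5 q\right) - q = 20 + 4 q$)
$2 \left(D{\left(5,M{\left(2,6 \right)} \right)} - 2\right) = 2 \left(\left(20 + 4 \cdot 2 \left(-1 + 2 + 6\right)\right) - 2\right) = 2 \left(\left(20 + 4 \cdot 2 \cdot 7\right) - 2\right) = 2 \left(\left(20 + 4 \cdot 14\right) - 2\right) = 2 \left(\left(20 + 56\right) - 2\right) = 2 \left(76 - 2\right) = 2 \cdot 74 = 148$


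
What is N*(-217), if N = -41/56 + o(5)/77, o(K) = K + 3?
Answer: 11997/88 ≈ 136.33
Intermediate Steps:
o(K) = 3 + K
N = -387/616 (N = -41/56 + (3 + 5)/77 = -41*1/56 + 8*(1/77) = -41/56 + 8/77 = -387/616 ≈ -0.62825)
N*(-217) = -387/616*(-217) = 11997/88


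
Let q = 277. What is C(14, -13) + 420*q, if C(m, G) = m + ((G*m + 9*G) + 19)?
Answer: 116074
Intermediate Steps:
C(m, G) = 19 + m + 9*G + G*m (C(m, G) = m + ((9*G + G*m) + 19) = m + (19 + 9*G + G*m) = 19 + m + 9*G + G*m)
C(14, -13) + 420*q = (19 + 14 + 9*(-13) - 13*14) + 420*277 = (19 + 14 - 117 - 182) + 116340 = -266 + 116340 = 116074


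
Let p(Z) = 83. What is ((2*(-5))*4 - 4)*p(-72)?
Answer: -3652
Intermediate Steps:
((2*(-5))*4 - 4)*p(-72) = ((2*(-5))*4 - 4)*83 = (-10*4 - 4)*83 = (-40 - 4)*83 = -44*83 = -3652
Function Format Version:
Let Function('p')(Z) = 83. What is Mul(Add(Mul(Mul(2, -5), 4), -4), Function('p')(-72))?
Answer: -3652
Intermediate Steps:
Mul(Add(Mul(Mul(2, -5), 4), -4), Function('p')(-72)) = Mul(Add(Mul(Mul(2, -5), 4), -4), 83) = Mul(Add(Mul(-10, 4), -4), 83) = Mul(Add(-40, -4), 83) = Mul(-44, 83) = -3652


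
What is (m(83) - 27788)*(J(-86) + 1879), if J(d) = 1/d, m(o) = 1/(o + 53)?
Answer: -610686933031/11696 ≈ -5.2213e+7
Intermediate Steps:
m(o) = 1/(53 + o)
(m(83) - 27788)*(J(-86) + 1879) = (1/(53 + 83) - 27788)*(1/(-86) + 1879) = (1/136 - 27788)*(-1/86 + 1879) = (1/136 - 27788)*(161593/86) = -3779167/136*161593/86 = -610686933031/11696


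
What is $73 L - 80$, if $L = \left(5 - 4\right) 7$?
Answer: $431$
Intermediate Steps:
$L = 7$ ($L = 1 \cdot 7 = 7$)
$73 L - 80 = 73 \cdot 7 - 80 = 511 - 80 = 431$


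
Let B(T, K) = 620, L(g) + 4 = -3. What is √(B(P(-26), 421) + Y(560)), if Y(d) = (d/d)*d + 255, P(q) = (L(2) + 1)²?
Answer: √1435 ≈ 37.881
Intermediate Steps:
L(g) = -7 (L(g) = -4 - 3 = -7)
P(q) = 36 (P(q) = (-7 + 1)² = (-6)² = 36)
Y(d) = 255 + d (Y(d) = 1*d + 255 = d + 255 = 255 + d)
√(B(P(-26), 421) + Y(560)) = √(620 + (255 + 560)) = √(620 + 815) = √1435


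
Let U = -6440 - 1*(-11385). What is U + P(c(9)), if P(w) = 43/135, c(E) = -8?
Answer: 667618/135 ≈ 4945.3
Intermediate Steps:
P(w) = 43/135 (P(w) = 43*(1/135) = 43/135)
U = 4945 (U = -6440 + 11385 = 4945)
U + P(c(9)) = 4945 + 43/135 = 667618/135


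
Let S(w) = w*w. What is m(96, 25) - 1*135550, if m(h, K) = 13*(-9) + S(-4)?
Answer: -135651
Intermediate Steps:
S(w) = w**2
m(h, K) = -101 (m(h, K) = 13*(-9) + (-4)**2 = -117 + 16 = -101)
m(96, 25) - 1*135550 = -101 - 1*135550 = -101 - 135550 = -135651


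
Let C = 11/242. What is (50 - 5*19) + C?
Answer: -989/22 ≈ -44.955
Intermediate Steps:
C = 1/22 (C = 11*(1/242) = 1/22 ≈ 0.045455)
(50 - 5*19) + C = (50 - 5*19) + 1/22 = (50 - 95) + 1/22 = -45 + 1/22 = -989/22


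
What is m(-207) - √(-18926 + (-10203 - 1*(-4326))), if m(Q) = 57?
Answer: 57 - I*√24803 ≈ 57.0 - 157.49*I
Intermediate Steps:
m(-207) - √(-18926 + (-10203 - 1*(-4326))) = 57 - √(-18926 + (-10203 - 1*(-4326))) = 57 - √(-18926 + (-10203 + 4326)) = 57 - √(-18926 - 5877) = 57 - √(-24803) = 57 - I*√24803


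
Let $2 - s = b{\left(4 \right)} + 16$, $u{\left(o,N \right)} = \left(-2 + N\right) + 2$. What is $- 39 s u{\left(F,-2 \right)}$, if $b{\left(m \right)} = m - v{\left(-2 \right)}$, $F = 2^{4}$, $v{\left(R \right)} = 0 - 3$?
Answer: $-1638$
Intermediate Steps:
$v{\left(R \right)} = -3$ ($v{\left(R \right)} = 0 - 3 = -3$)
$F = 16$
$b{\left(m \right)} = 3 + m$ ($b{\left(m \right)} = m - -3 = m + 3 = 3 + m$)
$u{\left(o,N \right)} = N$
$s = -21$ ($s = 2 - \left(\left(3 + 4\right) + 16\right) = 2 - \left(7 + 16\right) = 2 - 23 = -21$)
$- 39 s u{\left(F,-2 \right)} = \left(-39\right) \left(-21\right) \left(-2\right) = 819 \left(-2\right) = -1638$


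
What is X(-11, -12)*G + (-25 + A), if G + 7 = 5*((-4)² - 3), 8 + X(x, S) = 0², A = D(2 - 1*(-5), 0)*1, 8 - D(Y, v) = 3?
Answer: -484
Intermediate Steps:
D(Y, v) = 5 (D(Y, v) = 8 - 1*3 = 8 - 3 = 5)
A = 5 (A = 5*1 = 5)
X(x, S) = -8 (X(x, S) = -8 + 0² = -8 + 0 = -8)
G = 58 (G = -7 + 5*((-4)² - 3) = -7 + 5*(16 - 3) = -7 + 5*13 = -7 + 65 = 58)
X(-11, -12)*G + (-25 + A) = -8*58 + (-25 + 5) = -464 - 20 = -484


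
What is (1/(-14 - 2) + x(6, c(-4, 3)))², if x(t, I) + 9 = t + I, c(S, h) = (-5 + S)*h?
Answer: 231361/256 ≈ 903.75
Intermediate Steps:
c(S, h) = h*(-5 + S)
x(t, I) = -9 + I + t (x(t, I) = -9 + (t + I) = -9 + (I + t) = -9 + I + t)
(1/(-14 - 2) + x(6, c(-4, 3)))² = (1/(-14 - 2) + (-9 + 3*(-5 - 4) + 6))² = (1/(-16) + (-9 + 3*(-9) + 6))² = (-1/16 + (-9 - 27 + 6))² = (-1/16 - 30)² = (-481/16)² = 231361/256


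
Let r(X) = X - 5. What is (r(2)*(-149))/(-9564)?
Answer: -149/3188 ≈ -0.046738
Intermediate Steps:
r(X) = -5 + X
(r(2)*(-149))/(-9564) = ((-5 + 2)*(-149))/(-9564) = -3*(-149)*(-1/9564) = 447*(-1/9564) = -149/3188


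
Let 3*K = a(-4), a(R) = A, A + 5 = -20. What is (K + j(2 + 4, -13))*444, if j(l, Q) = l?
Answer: -1036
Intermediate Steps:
A = -25 (A = -5 - 20 = -25)
a(R) = -25
K = -25/3 (K = (⅓)*(-25) = -25/3 ≈ -8.3333)
(K + j(2 + 4, -13))*444 = (-25/3 + (2 + 4))*444 = (-25/3 + 6)*444 = -7/3*444 = -1036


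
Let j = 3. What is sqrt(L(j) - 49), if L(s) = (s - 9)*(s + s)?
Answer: I*sqrt(85) ≈ 9.2195*I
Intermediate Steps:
L(s) = 2*s*(-9 + s) (L(s) = (-9 + s)*(2*s) = 2*s*(-9 + s))
sqrt(L(j) - 49) = sqrt(2*3*(-9 + 3) - 49) = sqrt(2*3*(-6) - 49) = sqrt(-36 - 49) = sqrt(-85) = I*sqrt(85)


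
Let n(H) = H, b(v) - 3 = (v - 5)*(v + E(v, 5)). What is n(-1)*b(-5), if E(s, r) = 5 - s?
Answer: 47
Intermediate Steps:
b(v) = -22 + 5*v (b(v) = 3 + (v - 5)*(v + (5 - v)) = 3 + (-5 + v)*5 = 3 + (-25 + 5*v) = -22 + 5*v)
n(-1)*b(-5) = -(-22 + 5*(-5)) = -(-22 - 25) = -1*(-47) = 47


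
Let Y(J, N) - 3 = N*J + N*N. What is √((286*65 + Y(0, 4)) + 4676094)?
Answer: √4694703 ≈ 2166.7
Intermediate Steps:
Y(J, N) = 3 + N² + J*N (Y(J, N) = 3 + (N*J + N*N) = 3 + (J*N + N²) = 3 + (N² + J*N) = 3 + N² + J*N)
√((286*65 + Y(0, 4)) + 4676094) = √((286*65 + (3 + 4² + 0*4)) + 4676094) = √((18590 + (3 + 16 + 0)) + 4676094) = √((18590 + 19) + 4676094) = √(18609 + 4676094) = √4694703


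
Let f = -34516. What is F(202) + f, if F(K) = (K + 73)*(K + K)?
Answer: 76584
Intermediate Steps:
F(K) = 2*K*(73 + K) (F(K) = (73 + K)*(2*K) = 2*K*(73 + K))
F(202) + f = 2*202*(73 + 202) - 34516 = 2*202*275 - 34516 = 111100 - 34516 = 76584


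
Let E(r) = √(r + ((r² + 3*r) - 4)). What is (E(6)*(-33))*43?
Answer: -2838*√14 ≈ -10619.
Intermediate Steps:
E(r) = √(-4 + r² + 4*r) (E(r) = √(r + (-4 + r² + 3*r)) = √(-4 + r² + 4*r))
(E(6)*(-33))*43 = (√(-4 + 6² + 4*6)*(-33))*43 = (√(-4 + 36 + 24)*(-33))*43 = (√56*(-33))*43 = ((2*√14)*(-33))*43 = -66*√14*43 = -2838*√14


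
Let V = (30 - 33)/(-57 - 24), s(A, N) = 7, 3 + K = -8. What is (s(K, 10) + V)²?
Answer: 36100/729 ≈ 49.520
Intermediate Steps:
K = -11 (K = -3 - 8 = -11)
V = 1/27 (V = -3/(-81) = -3*(-1/81) = 1/27 ≈ 0.037037)
(s(K, 10) + V)² = (7 + 1/27)² = (190/27)² = 36100/729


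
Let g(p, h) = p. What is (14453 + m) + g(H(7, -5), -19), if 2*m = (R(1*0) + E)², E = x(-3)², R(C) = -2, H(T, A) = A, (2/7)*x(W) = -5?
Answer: 1943425/32 ≈ 60732.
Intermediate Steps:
x(W) = -35/2 (x(W) = (7/2)*(-5) = -35/2)
E = 1225/4 (E = (-35/2)² = 1225/4 ≈ 306.25)
m = 1481089/32 (m = (-2 + 1225/4)²/2 = (1217/4)²/2 = (½)*(1481089/16) = 1481089/32 ≈ 46284.)
(14453 + m) + g(H(7, -5), -19) = (14453 + 1481089/32) - 5 = 1943585/32 - 5 = 1943425/32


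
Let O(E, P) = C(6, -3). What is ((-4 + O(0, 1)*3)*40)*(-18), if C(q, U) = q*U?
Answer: 41760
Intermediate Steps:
C(q, U) = U*q
O(E, P) = -18 (O(E, P) = -3*6 = -18)
((-4 + O(0, 1)*3)*40)*(-18) = ((-4 - 18*3)*40)*(-18) = ((-4 - 54)*40)*(-18) = -58*40*(-18) = -2320*(-18) = 41760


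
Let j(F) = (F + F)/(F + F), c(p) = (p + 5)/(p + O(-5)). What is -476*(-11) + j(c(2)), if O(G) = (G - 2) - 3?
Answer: 5237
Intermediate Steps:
O(G) = -5 + G (O(G) = (-2 + G) - 3 = -5 + G)
c(p) = (5 + p)/(-10 + p) (c(p) = (p + 5)/(p + (-5 - 5)) = (5 + p)/(p - 10) = (5 + p)/(-10 + p))
j(F) = 1 (j(F) = (2*F)/((2*F)) = (2*F)*(1/(2*F)) = 1)
-476*(-11) + j(c(2)) = -476*(-11) + 1 = 5236 + 1 = 5237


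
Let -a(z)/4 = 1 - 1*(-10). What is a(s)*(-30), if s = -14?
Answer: 1320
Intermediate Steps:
a(z) = -44 (a(z) = -4*(1 - 1*(-10)) = -4*(1 + 10) = -4*11 = -44)
a(s)*(-30) = -44*(-30) = 1320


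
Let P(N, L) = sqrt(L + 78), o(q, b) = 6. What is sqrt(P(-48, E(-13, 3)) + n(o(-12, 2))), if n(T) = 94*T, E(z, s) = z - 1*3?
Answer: sqrt(564 + sqrt(62)) ≈ 23.914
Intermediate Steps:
E(z, s) = -3 + z (E(z, s) = z - 3 = -3 + z)
P(N, L) = sqrt(78 + L)
sqrt(P(-48, E(-13, 3)) + n(o(-12, 2))) = sqrt(sqrt(78 + (-3 - 13)) + 94*6) = sqrt(sqrt(78 - 16) + 564) = sqrt(sqrt(62) + 564) = sqrt(564 + sqrt(62))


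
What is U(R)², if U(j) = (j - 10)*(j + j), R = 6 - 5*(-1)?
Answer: 484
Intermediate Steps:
R = 11 (R = 6 + 5 = 11)
U(j) = 2*j*(-10 + j) (U(j) = (-10 + j)*(2*j) = 2*j*(-10 + j))
U(R)² = (2*11*(-10 + 11))² = (2*11*1)² = 22² = 484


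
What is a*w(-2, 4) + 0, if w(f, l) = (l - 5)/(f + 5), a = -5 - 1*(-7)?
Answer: -⅔ ≈ -0.66667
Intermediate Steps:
a = 2 (a = -5 + 7 = 2)
w(f, l) = (-5 + l)/(5 + f)
a*w(-2, 4) + 0 = 2*((-5 + 4)/(5 - 2)) + 0 = 2*(-1/3) + 0 = 2*((⅓)*(-1)) + 0 = 2*(-⅓) + 0 = -⅔ + 0 = -⅔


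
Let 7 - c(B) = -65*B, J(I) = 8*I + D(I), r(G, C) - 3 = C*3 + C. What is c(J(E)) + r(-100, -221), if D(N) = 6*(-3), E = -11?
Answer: -7764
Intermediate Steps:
r(G, C) = 3 + 4*C (r(G, C) = 3 + (C*3 + C) = 3 + (3*C + C) = 3 + 4*C)
D(N) = -18
J(I) = -18 + 8*I (J(I) = 8*I - 18 = -18 + 8*I)
c(B) = 7 + 65*B (c(B) = 7 - (-65)*B = 7 + 65*B)
c(J(E)) + r(-100, -221) = (7 + 65*(-18 + 8*(-11))) + (3 + 4*(-221)) = (7 + 65*(-18 - 88)) + (3 - 884) = (7 + 65*(-106)) - 881 = (7 - 6890) - 881 = -6883 - 881 = -7764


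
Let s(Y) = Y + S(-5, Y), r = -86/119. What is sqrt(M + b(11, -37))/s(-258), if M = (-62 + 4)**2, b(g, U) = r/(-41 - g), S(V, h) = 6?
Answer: -sqrt(32203153346)/779688 ≈ -0.23016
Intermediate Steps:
r = -86/119 (r = -86*1/119 = -86/119 ≈ -0.72269)
b(g, U) = -86/(119*(-41 - g))
M = 3364 (M = (-58)**2 = 3364)
s(Y) = 6 + Y (s(Y) = Y + 6 = 6 + Y)
sqrt(M + b(11, -37))/s(-258) = sqrt(3364 + 86/(119*(41 + 11)))/(6 - 258) = sqrt(3364 + (86/119)/52)/(-252) = sqrt(3364 + (86/119)*(1/52))*(-1/252) = sqrt(3364 + 43/3094)*(-1/252) = sqrt(10408259/3094)*(-1/252) = (sqrt(32203153346)/3094)*(-1/252) = -sqrt(32203153346)/779688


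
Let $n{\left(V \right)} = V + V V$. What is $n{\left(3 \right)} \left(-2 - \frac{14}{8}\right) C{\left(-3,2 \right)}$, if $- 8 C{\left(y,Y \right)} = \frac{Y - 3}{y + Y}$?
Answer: $\frac{45}{8} \approx 5.625$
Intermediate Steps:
$C{\left(y,Y \right)} = - \frac{-3 + Y}{8 \left(Y + y\right)}$ ($C{\left(y,Y \right)} = - \frac{\left(Y - 3\right) \frac{1}{y + Y}}{8} = - \frac{\left(-3 + Y\right) \frac{1}{Y + y}}{8} = - \frac{\frac{1}{Y + y} \left(-3 + Y\right)}{8} = - \frac{-3 + Y}{8 \left(Y + y\right)}$)
$n{\left(V \right)} = V + V^{2}$
$n{\left(3 \right)} \left(-2 - \frac{14}{8}\right) C{\left(-3,2 \right)} = 3 \left(1 + 3\right) \left(-2 - \frac{14}{8}\right) \frac{3 - 2}{8 \left(2 - 3\right)} = 3 \cdot 4 \left(-2 - 14 \cdot \frac{1}{8}\right) \frac{3 - 2}{8 \left(-1\right)} = 12 \left(-2 - \frac{7}{4}\right) \frac{1}{8} \left(-1\right) 1 = 12 \left(-2 - \frac{7}{4}\right) \left(- \frac{1}{8}\right) = 12 \left(- \frac{15}{4}\right) \left(- \frac{1}{8}\right) = \left(-45\right) \left(- \frac{1}{8}\right) = \frac{45}{8}$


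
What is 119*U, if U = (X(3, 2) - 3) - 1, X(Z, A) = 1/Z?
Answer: -1309/3 ≈ -436.33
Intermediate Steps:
U = -11/3 (U = (1/3 - 3) - 1 = (⅓ - 3) - 1 = -8/3 - 1 = -11/3 ≈ -3.6667)
119*U = 119*(-11/3) = -1309/3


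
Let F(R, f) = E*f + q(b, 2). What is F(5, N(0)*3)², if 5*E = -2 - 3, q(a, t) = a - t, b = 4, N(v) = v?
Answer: 4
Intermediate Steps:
E = -1 (E = (-2 - 3)/5 = (⅕)*(-5) = -1)
F(R, f) = 2 - f (F(R, f) = -f + (4 - 1*2) = -f + (4 - 2) = -f + 2 = 2 - f)
F(5, N(0)*3)² = (2 - 0*3)² = (2 - 1*0)² = (2 + 0)² = 2² = 4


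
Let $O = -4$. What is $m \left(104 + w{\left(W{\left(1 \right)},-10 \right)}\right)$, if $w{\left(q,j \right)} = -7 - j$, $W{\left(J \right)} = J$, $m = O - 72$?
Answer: $-8132$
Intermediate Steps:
$m = -76$ ($m = -4 - 72 = -76$)
$m \left(104 + w{\left(W{\left(1 \right)},-10 \right)}\right) = - 76 \left(104 - -3\right) = - 76 \left(104 + \left(-7 + 10\right)\right) = - 76 \left(104 + 3\right) = \left(-76\right) 107 = -8132$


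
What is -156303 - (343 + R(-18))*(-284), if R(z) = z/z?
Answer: -58607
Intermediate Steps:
R(z) = 1
-156303 - (343 + R(-18))*(-284) = -156303 - (343 + 1)*(-284) = -156303 - 344*(-284) = -156303 - 1*(-97696) = -156303 + 97696 = -58607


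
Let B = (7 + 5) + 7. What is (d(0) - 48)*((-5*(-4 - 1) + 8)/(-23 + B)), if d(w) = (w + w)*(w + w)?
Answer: 396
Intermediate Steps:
B = 19 (B = 12 + 7 = 19)
d(w) = 4*w**2 (d(w) = (2*w)*(2*w) = 4*w**2)
(d(0) - 48)*((-5*(-4 - 1) + 8)/(-23 + B)) = (4*0**2 - 48)*((-5*(-4 - 1) + 8)/(-23 + 19)) = (4*0 - 48)*((-5*(-5) + 8)/(-4)) = (0 - 48)*((25 + 8)*(-1/4)) = -1584*(-1)/4 = -48*(-33/4) = 396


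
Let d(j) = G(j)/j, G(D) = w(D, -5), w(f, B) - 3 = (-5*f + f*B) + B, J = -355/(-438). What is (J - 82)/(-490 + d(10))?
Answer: 177805/1095438 ≈ 0.16231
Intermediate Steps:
J = 355/438 (J = -355*(-1/438) = 355/438 ≈ 0.81050)
w(f, B) = 3 + B - 5*f + B*f (w(f, B) = 3 + ((-5*f + f*B) + B) = 3 + ((-5*f + B*f) + B) = 3 + (B - 5*f + B*f) = 3 + B - 5*f + B*f)
G(D) = -2 - 10*D (G(D) = 3 - 5 - 5*D - 5*D = -2 - 10*D)
d(j) = (-2 - 10*j)/j
(J - 82)/(-490 + d(10)) = (355/438 - 82)/(-490 + (-10 - 2/10)) = -35561/(438*(-490 + (-10 - 2*⅒))) = -35561/(438*(-490 + (-10 - ⅕))) = -35561/(438*(-490 - 51/5)) = -35561/(438*(-2501/5)) = -35561/438*(-5/2501) = 177805/1095438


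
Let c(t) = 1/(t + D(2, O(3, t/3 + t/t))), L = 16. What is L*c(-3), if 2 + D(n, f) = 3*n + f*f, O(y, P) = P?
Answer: 16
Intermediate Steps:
D(n, f) = -2 + f**2 + 3*n (D(n, f) = -2 + (3*n + f*f) = -2 + (3*n + f**2) = -2 + (f**2 + 3*n) = -2 + f**2 + 3*n)
c(t) = 1/(4 + t + (1 + t/3)**2) (c(t) = 1/(t + (-2 + (t/3 + t/t)**2 + 3*2)) = 1/(t + (-2 + (t*(1/3) + 1)**2 + 6)) = 1/(t + (-2 + (t/3 + 1)**2 + 6)) = 1/(t + (-2 + (1 + t/3)**2 + 6)) = 1/(t + (4 + (1 + t/3)**2)) = 1/(4 + t + (1 + t/3)**2))
L*c(-3) = 16*(9/(45 + (-3)**2 + 15*(-3))) = 16*(9/(45 + 9 - 45)) = 16*(9/9) = 16*(9*(1/9)) = 16*1 = 16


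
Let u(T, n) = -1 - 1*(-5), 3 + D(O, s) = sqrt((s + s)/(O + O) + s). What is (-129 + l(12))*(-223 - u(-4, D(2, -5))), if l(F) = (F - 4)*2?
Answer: 25651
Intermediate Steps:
l(F) = -8 + 2*F (l(F) = (-4 + F)*2 = -8 + 2*F)
D(O, s) = -3 + sqrt(s + s/O) (D(O, s) = -3 + sqrt((s + s)/(O + O) + s) = -3 + sqrt((2*s)/((2*O)) + s) = -3 + sqrt((2*s)*(1/(2*O)) + s) = -3 + sqrt(s/O + s) = -3 + sqrt(s + s/O))
u(T, n) = 4 (u(T, n) = -1 + 5 = 4)
(-129 + l(12))*(-223 - u(-4, D(2, -5))) = (-129 + (-8 + 2*12))*(-223 - 1*4) = (-129 + (-8 + 24))*(-223 - 4) = (-129 + 16)*(-227) = -113*(-227) = 25651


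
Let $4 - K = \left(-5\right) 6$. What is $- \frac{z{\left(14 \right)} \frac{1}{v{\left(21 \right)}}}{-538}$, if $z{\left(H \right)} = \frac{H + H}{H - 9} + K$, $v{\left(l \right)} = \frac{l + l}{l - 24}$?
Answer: $- \frac{99}{18830} \approx -0.0052576$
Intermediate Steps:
$v{\left(l \right)} = \frac{2 l}{-24 + l}$
$K = 34$ ($K = 4 - \left(-5\right) 6 = 4 - -30 = 4 + 30 = 34$)
$z{\left(H \right)} = 34 + \frac{2 H}{-9 + H}$ ($z{\left(H \right)} = \frac{H + H}{H - 9} + 34 = \frac{2 H}{-9 + H} + 34 = 34 + \frac{2 H}{-9 + H}$)
$- \frac{z{\left(14 \right)} \frac{1}{v{\left(21 \right)}}}{-538} = - \frac{\frac{18 \left(-17 + 2 \cdot 14\right)}{-9 + 14} \frac{1}{2 \cdot 21 \frac{1}{-24 + 21}}}{-538} = - \frac{\frac{18 \cdot \frac{1}{5} \left(-17 + 28\right)}{2 \cdot 21 \frac{1}{-3}} \left(-1\right)}{538} = - \frac{\frac{18 \cdot \frac{1}{5} \cdot 11}{2 \cdot 21 \left(- \frac{1}{3}\right)} \left(-1\right)}{538} = - \frac{\frac{198}{5 \left(-14\right)} \left(-1\right)}{538} = - \frac{\frac{198}{5} \left(- \frac{1}{14}\right) \left(-1\right)}{538} = - \frac{\left(-99\right) \left(-1\right)}{35 \cdot 538} = \left(-1\right) \frac{99}{18830} = - \frac{99}{18830}$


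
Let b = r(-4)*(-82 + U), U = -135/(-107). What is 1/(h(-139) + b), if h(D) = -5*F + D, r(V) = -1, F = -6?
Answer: -107/3024 ≈ -0.035384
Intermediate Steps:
U = 135/107 (U = -135*(-1/107) = 135/107 ≈ 1.2617)
b = 8639/107 (b = -(-82 + 135/107) = -1*(-8639/107) = 8639/107 ≈ 80.738)
h(D) = 30 + D (h(D) = -5*(-6) + D = 30 + D)
1/(h(-139) + b) = 1/((30 - 139) + 8639/107) = 1/(-109 + 8639/107) = 1/(-3024/107) = -107/3024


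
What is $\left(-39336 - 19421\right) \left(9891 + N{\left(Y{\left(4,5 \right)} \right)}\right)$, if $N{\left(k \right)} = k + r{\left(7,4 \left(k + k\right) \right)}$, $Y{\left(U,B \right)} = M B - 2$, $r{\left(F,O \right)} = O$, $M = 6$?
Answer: $-595972251$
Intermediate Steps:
$Y{\left(U,B \right)} = -2 + 6 B$ ($Y{\left(U,B \right)} = 6 B - 2 = -2 + 6 B$)
$N{\left(k \right)} = 9 k$ ($N{\left(k \right)} = k + 4 \left(k + k\right) = k + 4 \cdot 2 k = k + 8 k = 9 k$)
$\left(-39336 - 19421\right) \left(9891 + N{\left(Y{\left(4,5 \right)} \right)}\right) = \left(-39336 - 19421\right) \left(9891 + 9 \left(-2 + 6 \cdot 5\right)\right) = - 58757 \left(9891 + 9 \left(-2 + 30\right)\right) = - 58757 \left(9891 + 9 \cdot 28\right) = - 58757 \left(9891 + 252\right) = \left(-58757\right) 10143 = -595972251$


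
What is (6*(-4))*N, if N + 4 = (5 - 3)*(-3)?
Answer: 240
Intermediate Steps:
N = -10 (N = -4 + (5 - 3)*(-3) = -4 + 2*(-3) = -4 - 6 = -10)
(6*(-4))*N = (6*(-4))*(-10) = -24*(-10) = 240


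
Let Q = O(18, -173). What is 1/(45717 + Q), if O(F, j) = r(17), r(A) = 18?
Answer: 1/45735 ≈ 2.1865e-5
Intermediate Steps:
O(F, j) = 18
Q = 18
1/(45717 + Q) = 1/(45717 + 18) = 1/45735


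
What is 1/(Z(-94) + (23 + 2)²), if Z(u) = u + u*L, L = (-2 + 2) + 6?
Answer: -1/33 ≈ -0.030303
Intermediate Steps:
L = 6 (L = 0 + 6 = 6)
Z(u) = 7*u (Z(u) = u + u*6 = u + 6*u = 7*u)
1/(Z(-94) + (23 + 2)²) = 1/(7*(-94) + (23 + 2)²) = 1/(-658 + 25²) = 1/(-658 + 625) = 1/(-33) = -1/33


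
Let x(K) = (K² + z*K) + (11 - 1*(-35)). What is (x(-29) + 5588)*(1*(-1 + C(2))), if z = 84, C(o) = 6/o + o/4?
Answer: 20195/2 ≈ 10098.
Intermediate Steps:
C(o) = 6/o + o/4 (C(o) = 6/o + o*(¼) = 6/o + o/4)
x(K) = 46 + K² + 84*K (x(K) = (K² + 84*K) + (11 - 1*(-35)) = (K² + 84*K) + (11 + 35) = (K² + 84*K) + 46 = 46 + K² + 84*K)
(x(-29) + 5588)*(1*(-1 + C(2))) = ((46 + (-29)² + 84*(-29)) + 5588)*(1*(-1 + (6/2 + (¼)*2))) = ((46 + 841 - 2436) + 5588)*(1*(-1 + (6*(½) + ½))) = (-1549 + 5588)*(1*(-1 + (3 + ½))) = 4039*(1*(-1 + 7/2)) = 4039*(1*(5/2)) = 4039*(5/2) = 20195/2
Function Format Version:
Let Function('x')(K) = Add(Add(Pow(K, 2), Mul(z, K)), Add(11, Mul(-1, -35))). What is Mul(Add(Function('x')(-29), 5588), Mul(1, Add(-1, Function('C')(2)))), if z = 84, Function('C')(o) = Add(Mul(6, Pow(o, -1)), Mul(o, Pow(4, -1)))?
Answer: Rational(20195, 2) ≈ 10098.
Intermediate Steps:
Function('C')(o) = Add(Mul(6, Pow(o, -1)), Mul(Rational(1, 4), o)) (Function('C')(o) = Add(Mul(6, Pow(o, -1)), Mul(o, Rational(1, 4))) = Add(Mul(6, Pow(o, -1)), Mul(Rational(1, 4), o)))
Function('x')(K) = Add(46, Pow(K, 2), Mul(84, K)) (Function('x')(K) = Add(Add(Pow(K, 2), Mul(84, K)), Add(11, Mul(-1, -35))) = Add(Add(Pow(K, 2), Mul(84, K)), Add(11, 35)) = Add(Add(Pow(K, 2), Mul(84, K)), 46) = Add(46, Pow(K, 2), Mul(84, K)))
Mul(Add(Function('x')(-29), 5588), Mul(1, Add(-1, Function('C')(2)))) = Mul(Add(Add(46, Pow(-29, 2), Mul(84, -29)), 5588), Mul(1, Add(-1, Add(Mul(6, Pow(2, -1)), Mul(Rational(1, 4), 2))))) = Mul(Add(Add(46, 841, -2436), 5588), Mul(1, Add(-1, Add(Mul(6, Rational(1, 2)), Rational(1, 2))))) = Mul(Add(-1549, 5588), Mul(1, Add(-1, Add(3, Rational(1, 2))))) = Mul(4039, Mul(1, Add(-1, Rational(7, 2)))) = Mul(4039, Mul(1, Rational(5, 2))) = Mul(4039, Rational(5, 2)) = Rational(20195, 2)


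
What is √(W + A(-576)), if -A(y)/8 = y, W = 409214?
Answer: √413822 ≈ 643.29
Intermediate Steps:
A(y) = -8*y
√(W + A(-576)) = √(409214 - 8*(-576)) = √(409214 + 4608) = √413822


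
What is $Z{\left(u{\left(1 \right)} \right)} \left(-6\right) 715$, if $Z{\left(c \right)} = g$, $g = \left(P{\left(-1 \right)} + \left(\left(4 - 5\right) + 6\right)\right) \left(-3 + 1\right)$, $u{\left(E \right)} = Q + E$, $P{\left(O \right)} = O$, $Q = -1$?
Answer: $34320$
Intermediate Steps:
$u{\left(E \right)} = -1 + E$
$g = -8$ ($g = \left(-1 + \left(\left(4 - 5\right) + 6\right)\right) \left(-3 + 1\right) = \left(-1 + \left(-1 + 6\right)\right) \left(-2\right) = \left(-1 + 5\right) \left(-2\right) = 4 \left(-2\right) = -8$)
$Z{\left(c \right)} = -8$
$Z{\left(u{\left(1 \right)} \right)} \left(-6\right) 715 = \left(-8\right) \left(-6\right) 715 = 48 \cdot 715 = 34320$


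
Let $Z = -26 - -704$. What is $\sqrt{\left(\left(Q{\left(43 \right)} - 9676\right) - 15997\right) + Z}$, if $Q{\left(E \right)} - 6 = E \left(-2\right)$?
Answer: $5 i \sqrt{1003} \approx 158.35 i$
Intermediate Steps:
$Q{\left(E \right)} = 6 - 2 E$ ($Q{\left(E \right)} = 6 + E \left(-2\right) = 6 - 2 E$)
$Z = 678$ ($Z = -26 + 704 = 678$)
$\sqrt{\left(\left(Q{\left(43 \right)} - 9676\right) - 15997\right) + Z} = \sqrt{\left(\left(\left(6 - 86\right) - 9676\right) - 15997\right) + 678} = \sqrt{\left(\left(-80 - 9676\right) - 15997\right) + 678} = \sqrt{\left(-9756 - 15997\right) + 678} = \sqrt{-25753 + 678} = \sqrt{-25075} = 5 i \sqrt{1003}$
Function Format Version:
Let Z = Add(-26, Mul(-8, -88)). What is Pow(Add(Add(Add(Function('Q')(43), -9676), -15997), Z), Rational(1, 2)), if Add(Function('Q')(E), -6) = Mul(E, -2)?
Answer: Mul(5, I, Pow(1003, Rational(1, 2))) ≈ Mul(158.35, I)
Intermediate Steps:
Function('Q')(E) = Add(6, Mul(-2, E)) (Function('Q')(E) = Add(6, Mul(E, -2)) = Add(6, Mul(-2, E)))
Z = 678 (Z = Add(-26, 704) = 678)
Pow(Add(Add(Add(Function('Q')(43), -9676), -15997), Z), Rational(1, 2)) = Pow(Add(Add(Add(Add(6, Mul(-2, 43)), -9676), -15997), 678), Rational(1, 2)) = Pow(Add(Add(Add(Add(6, -86), -9676), -15997), 678), Rational(1, 2)) = Pow(Add(Add(Add(-80, -9676), -15997), 678), Rational(1, 2)) = Pow(Add(Add(-9756, -15997), 678), Rational(1, 2)) = Pow(Add(-25753, 678), Rational(1, 2)) = Pow(-25075, Rational(1, 2)) = Mul(5, I, Pow(1003, Rational(1, 2)))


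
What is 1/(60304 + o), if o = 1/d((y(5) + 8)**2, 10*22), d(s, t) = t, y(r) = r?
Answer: 220/13266881 ≈ 1.6583e-5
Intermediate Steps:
o = 1/220 (o = 1/(10*22) = 1/220 ≈ 0.0045455)
1/(60304 + o) = 1/(60304 + 1/220) = 1/(13266881/220) = 220/13266881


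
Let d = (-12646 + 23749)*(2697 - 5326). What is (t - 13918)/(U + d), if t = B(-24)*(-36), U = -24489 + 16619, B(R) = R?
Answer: 13054/29197657 ≈ 0.00044709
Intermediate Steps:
d = -29189787 (d = 11103*(-2629) = -29189787)
U = -7870
t = 864 (t = -24*(-36) = 864)
(t - 13918)/(U + d) = (864 - 13918)/(-7870 - 29189787) = -13054/(-29197657) = -13054*(-1/29197657) = 13054/29197657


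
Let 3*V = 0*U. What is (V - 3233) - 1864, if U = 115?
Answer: -5097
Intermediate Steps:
V = 0 (V = (0*115)/3 = (1/3)*0 = 0)
(V - 3233) - 1864 = (0 - 3233) - 1864 = -3233 - 1864 = -5097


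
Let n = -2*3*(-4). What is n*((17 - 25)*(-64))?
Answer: 12288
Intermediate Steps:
n = 24 (n = -6*(-4) = 24)
n*((17 - 25)*(-64)) = 24*((17 - 25)*(-64)) = 24*(-8*(-64)) = 24*512 = 12288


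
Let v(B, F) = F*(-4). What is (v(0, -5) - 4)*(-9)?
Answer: -144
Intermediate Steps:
v(B, F) = -4*F
(v(0, -5) - 4)*(-9) = (-4*(-5) - 4)*(-9) = (20 - 4)*(-9) = 16*(-9) = -144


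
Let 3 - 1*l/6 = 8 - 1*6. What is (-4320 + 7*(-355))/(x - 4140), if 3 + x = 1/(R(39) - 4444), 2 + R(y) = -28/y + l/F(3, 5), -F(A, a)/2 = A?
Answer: 1180402105/718648962 ≈ 1.6425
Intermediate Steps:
F(A, a) = -2*A
l = 6 (l = 18 - 6*(8 - 1*6) = 18 - 6*(8 - 6) = 18 - 6*2 = 18 - 12 = 6)
R(y) = -3 - 28/y (R(y) = -2 + (-28/y + 6/((-2*3))) = -2 + (-28/y + 6/(-6)) = -2 + (-28/y + 6*(-1/6)) = -2 + (-28/y - 1) = -2 + (-1 - 28/y) = -3 - 28/y)
x = -520422/173461 (x = -3 + 1/((-3 - 28/39) - 4444) = -3 + 1/(-145/39 - 4444) = -3 + 1/(-173461/39) = -3 - 39/173461 = -520422/173461 ≈ -3.0002)
(-4320 + 7*(-355))/(x - 4140) = (-4320 + 7*(-355))/(-520422/173461 - 4140) = (-4320 - 2485)/(-718648962/173461) = -6805*(-173461/718648962) = 1180402105/718648962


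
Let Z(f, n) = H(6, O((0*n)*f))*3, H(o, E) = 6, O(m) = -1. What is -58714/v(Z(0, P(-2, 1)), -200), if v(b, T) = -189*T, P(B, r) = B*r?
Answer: -29357/18900 ≈ -1.5533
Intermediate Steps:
Z(f, n) = 18 (Z(f, n) = 6*3 = 18)
-58714/v(Z(0, P(-2, 1)), -200) = -58714/((-189*(-200))) = -58714/37800 = -58714*1/37800 = -29357/18900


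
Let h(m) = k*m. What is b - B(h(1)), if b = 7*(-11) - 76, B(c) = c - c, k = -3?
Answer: -153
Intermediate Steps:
h(m) = -3*m
B(c) = 0
b = -153 (b = -77 - 76 = -153)
b - B(h(1)) = -153 - 1*0 = -153 + 0 = -153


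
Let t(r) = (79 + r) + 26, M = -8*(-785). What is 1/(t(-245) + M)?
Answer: 1/6140 ≈ 0.00016287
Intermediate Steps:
M = 6280
t(r) = 105 + r
1/(t(-245) + M) = 1/((105 - 245) + 6280) = 1/(-140 + 6280) = 1/6140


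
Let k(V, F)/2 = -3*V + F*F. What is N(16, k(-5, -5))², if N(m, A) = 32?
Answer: 1024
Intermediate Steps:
k(V, F) = -6*V + 2*F² (k(V, F) = 2*(-3*V + F*F) = 2*(-3*V + F²) = 2*(F² - 3*V) = -6*V + 2*F²)
N(16, k(-5, -5))² = 32² = 1024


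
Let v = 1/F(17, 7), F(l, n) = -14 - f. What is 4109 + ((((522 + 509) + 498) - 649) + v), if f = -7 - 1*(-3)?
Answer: 49889/10 ≈ 4988.9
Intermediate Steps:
f = -4 (f = -7 + 3 = -4)
F(l, n) = -10 (F(l, n) = -14 - 1*(-4) = -14 + 4 = -10)
v = -⅒ (v = 1/(-10) = -⅒ ≈ -0.10000)
4109 + ((((522 + 509) + 498) - 649) + v) = 4109 + ((((522 + 509) + 498) - 649) - ⅒) = 4109 + (((1031 + 498) - 649) - ⅒) = 4109 + ((1529 - 649) - ⅒) = 4109 + (880 - ⅒) = 4109 + 8799/10 = 49889/10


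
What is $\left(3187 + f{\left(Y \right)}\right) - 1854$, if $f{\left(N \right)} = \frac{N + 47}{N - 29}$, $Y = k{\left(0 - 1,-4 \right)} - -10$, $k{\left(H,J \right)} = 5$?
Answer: $\frac{9300}{7} \approx 1328.6$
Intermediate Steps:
$Y = 15$ ($Y = 5 - -10 = 5 + 10 = 15$)
$f{\left(N \right)} = \frac{47 + N}{-29 + N}$
$\left(3187 + f{\left(Y \right)}\right) - 1854 = \left(3187 + \frac{47 + 15}{-29 + 15}\right) - 1854 = \left(3187 + \frac{1}{-14} \cdot 62\right) - 1854 = \left(3187 - \frac{31}{7}\right) - 1854 = \frac{22278}{7} - 1854 = \frac{9300}{7}$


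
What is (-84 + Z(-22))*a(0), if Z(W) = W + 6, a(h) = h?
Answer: 0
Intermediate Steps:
Z(W) = 6 + W
(-84 + Z(-22))*a(0) = (-84 + (6 - 22))*0 = (-84 - 16)*0 = -100*0 = 0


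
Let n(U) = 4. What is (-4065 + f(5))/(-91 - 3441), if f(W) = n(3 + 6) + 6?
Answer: 4055/3532 ≈ 1.1481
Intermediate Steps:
f(W) = 10 (f(W) = 4 + 6 = 10)
(-4065 + f(5))/(-91 - 3441) = (-4065 + 10)/(-91 - 3441) = -4055/(-3532) = -4055*(-1/3532) = 4055/3532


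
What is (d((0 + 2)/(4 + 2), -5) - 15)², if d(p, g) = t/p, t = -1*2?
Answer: 441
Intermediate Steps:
t = -2
d(p, g) = -2/p
(d((0 + 2)/(4 + 2), -5) - 15)² = (-2*(4 + 2)/(0 + 2) - 15)² = (-2/(2/6) - 15)² = (-2/(2*(⅙)) - 15)² = (-2/⅓ - 15)² = (-2*3 - 15)² = (-6 - 15)² = (-21)² = 441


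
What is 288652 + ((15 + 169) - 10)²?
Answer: 318928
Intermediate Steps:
288652 + ((15 + 169) - 10)² = 288652 + (184 - 10)² = 288652 + 174² = 288652 + 30276 = 318928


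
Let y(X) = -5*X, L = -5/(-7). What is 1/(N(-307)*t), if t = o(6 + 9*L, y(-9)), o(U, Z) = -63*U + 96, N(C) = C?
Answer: 1/210909 ≈ 4.7414e-6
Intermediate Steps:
L = 5/7 (L = -5*(-⅐) = 5/7 ≈ 0.71429)
o(U, Z) = 96 - 63*U
t = -687 (t = 96 - 63*(6 + 9*(5/7)) = 96 - 63*(6 + 45/7) = 96 - 63*87/7 = 96 - 783 = -687)
1/(N(-307)*t) = 1/(-307*(-687)) = -1/307*(-1/687) = 1/210909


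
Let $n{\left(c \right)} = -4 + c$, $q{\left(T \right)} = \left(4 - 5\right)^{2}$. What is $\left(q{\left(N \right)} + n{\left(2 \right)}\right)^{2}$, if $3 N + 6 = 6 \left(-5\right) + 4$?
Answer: $1$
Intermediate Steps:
$N = - \frac{32}{3}$ ($N = -2 + \frac{6 \left(-5\right) + 4}{3} = -2 + \frac{-30 + 4}{3} = -2 + \frac{1}{3} \left(-26\right) = -2 - \frac{26}{3} = - \frac{32}{3} \approx -10.667$)
$q{\left(T \right)} = 1$ ($q{\left(T \right)} = \left(-1\right)^{2} = 1$)
$\left(q{\left(N \right)} + n{\left(2 \right)}\right)^{2} = \left(1 + \left(-4 + 2\right)\right)^{2} = \left(1 - 2\right)^{2} = \left(-1\right)^{2} = 1$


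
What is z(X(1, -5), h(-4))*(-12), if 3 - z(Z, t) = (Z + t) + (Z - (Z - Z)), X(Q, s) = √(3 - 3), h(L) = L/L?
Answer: -24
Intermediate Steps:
h(L) = 1
X(Q, s) = 0 (X(Q, s) = √0 = 0)
z(Z, t) = 3 - t - 2*Z (z(Z, t) = 3 - ((Z + t) + (Z - (Z - Z))) = 3 - ((Z + t) + (Z - 1*0)) = 3 - ((Z + t) + (Z + 0)) = 3 - ((Z + t) + Z) = 3 - (t + 2*Z) = 3 + (-t - 2*Z) = 3 - t - 2*Z)
z(X(1, -5), h(-4))*(-12) = (3 - 1*1 - 2*0)*(-12) = (3 - 1 + 0)*(-12) = 2*(-12) = -24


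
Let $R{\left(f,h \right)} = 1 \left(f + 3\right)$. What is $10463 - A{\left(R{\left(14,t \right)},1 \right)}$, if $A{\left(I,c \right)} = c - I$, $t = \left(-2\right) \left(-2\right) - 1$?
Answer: $10479$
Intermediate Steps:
$t = 3$ ($t = 4 - 1 = 3$)
$R{\left(f,h \right)} = 3 + f$ ($R{\left(f,h \right)} = 1 \left(3 + f\right) = 3 + f$)
$10463 - A{\left(R{\left(14,t \right)},1 \right)} = 10463 - \left(1 - \left(3 + 14\right)\right) = 10463 - \left(1 - 17\right) = 10463 - -16 = 10463 + 16 = 10479$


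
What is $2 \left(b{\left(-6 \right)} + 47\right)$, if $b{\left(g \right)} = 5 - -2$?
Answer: $108$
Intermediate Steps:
$b{\left(g \right)} = 7$ ($b{\left(g \right)} = 5 + 2 = 7$)
$2 \left(b{\left(-6 \right)} + 47\right) = 2 \left(7 + 47\right) = 2 \cdot 54 = 108$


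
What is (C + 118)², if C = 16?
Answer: 17956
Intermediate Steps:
(C + 118)² = (16 + 118)² = 134² = 17956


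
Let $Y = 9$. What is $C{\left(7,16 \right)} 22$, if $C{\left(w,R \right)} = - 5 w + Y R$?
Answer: $2398$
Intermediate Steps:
$C{\left(w,R \right)} = - 5 w + 9 R$
$C{\left(7,16 \right)} 22 = \left(\left(-5\right) 7 + 9 \cdot 16\right) 22 = \left(-35 + 144\right) 22 = 109 \cdot 22 = 2398$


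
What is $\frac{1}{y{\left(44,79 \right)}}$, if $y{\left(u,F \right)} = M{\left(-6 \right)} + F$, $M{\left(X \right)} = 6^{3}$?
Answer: $\frac{1}{295} \approx 0.0033898$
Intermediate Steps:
$M{\left(X \right)} = 216$
$y{\left(u,F \right)} = 216 + F$
$\frac{1}{y{\left(44,79 \right)}} = \frac{1}{216 + 79} = \frac{1}{295}$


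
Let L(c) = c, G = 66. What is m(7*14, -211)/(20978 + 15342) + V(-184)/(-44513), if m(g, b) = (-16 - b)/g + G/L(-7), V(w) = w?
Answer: 88924609/22633970240 ≈ 0.0039288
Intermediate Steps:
m(g, b) = -66/7 + (-16 - b)/g (m(g, b) = (-16 - b)/g + 66/(-7) = (-16 - b)/g + 66*(-⅐) = (-16 - b)/g - 66/7 = -66/7 + (-16 - b)/g)
m(7*14, -211)/(20978 + 15342) + V(-184)/(-44513) = ((-16 - 1*(-211) - 66*14)/((7*14)))/(20978 + 15342) - 184/(-44513) = ((-16 + 211 - 66/7*98)/98)/36320 - 184*(-1/44513) = ((-16 + 211 - 924)/98)*(1/36320) + 184/44513 = ((1/98)*(-729))*(1/36320) + 184/44513 = -729/98*1/36320 + 184/44513 = -729/3559360 + 184/44513 = 88924609/22633970240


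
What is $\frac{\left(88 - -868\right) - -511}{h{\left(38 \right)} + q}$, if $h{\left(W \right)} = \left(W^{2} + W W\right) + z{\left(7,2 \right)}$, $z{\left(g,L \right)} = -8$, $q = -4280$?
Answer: $- \frac{1467}{1400} \approx -1.0479$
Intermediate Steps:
$h{\left(W \right)} = -8 + 2 W^{2}$ ($h{\left(W \right)} = \left(W^{2} + W W\right) - 8 = \left(W^{2} + W^{2}\right) - 8 = 2 W^{2} - 8 = -8 + 2 W^{2}$)
$\frac{\left(88 - -868\right) - -511}{h{\left(38 \right)} + q} = \frac{\left(88 - -868\right) - -511}{\left(-8 + 2 \cdot 38^{2}\right) - 4280} = \frac{\left(88 + 868\right) + \left(-17 + 528\right)}{\left(-8 + 2 \cdot 1444\right) - 4280} = \frac{956 + 511}{\left(-8 + 2888\right) - 4280} = \frac{1467}{2880 - 4280} = \frac{1467}{-1400} = 1467 \left(- \frac{1}{1400}\right) = - \frac{1467}{1400}$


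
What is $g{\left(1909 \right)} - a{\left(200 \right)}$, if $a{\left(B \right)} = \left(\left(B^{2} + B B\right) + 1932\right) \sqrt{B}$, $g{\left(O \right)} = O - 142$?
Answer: $1767 - 819320 \sqrt{2} \approx -1.1569 \cdot 10^{6}$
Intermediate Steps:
$g{\left(O \right)} = -142 + O$
$a{\left(B \right)} = \sqrt{B} \left(1932 + 2 B^{2}\right)$ ($a{\left(B \right)} = \left(\left(B^{2} + B^{2}\right) + 1932\right) \sqrt{B} = \left(2 B^{2} + 1932\right) \sqrt{B} = \left(1932 + 2 B^{2}\right) \sqrt{B} = \sqrt{B} \left(1932 + 2 B^{2}\right)$)
$g{\left(1909 \right)} - a{\left(200 \right)} = \left(-142 + 1909\right) - 2 \sqrt{200} \left(966 + 200^{2}\right) = 1767 - 2 \cdot 10 \sqrt{2} \left(966 + 40000\right) = 1767 - 2 \cdot 10 \sqrt{2} \cdot 40966 = 1767 - 819320 \sqrt{2}$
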